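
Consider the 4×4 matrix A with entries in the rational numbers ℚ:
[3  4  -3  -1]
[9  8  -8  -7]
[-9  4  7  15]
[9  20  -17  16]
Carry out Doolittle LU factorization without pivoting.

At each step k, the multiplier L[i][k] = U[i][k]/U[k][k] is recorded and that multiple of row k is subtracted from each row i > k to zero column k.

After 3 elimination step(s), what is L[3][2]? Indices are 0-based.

L[3][2] = -3

[col 0] pivot 3
  R1 -= 3*R0 → (0, -4, 1, -4)  (L[1][0] := 3)
  R2 -= -3*R0 → (0, 16, -2, 12)  (L[2][0] := -3)
  R3 -= 3*R0 → (0, 8, -8, 19)  (L[3][0] := 3)
[col 1] pivot -4
  R2 -= -4*R1 → (0, 0, 2, -4)  (L[2][1] := -4)
  R3 -= -2*R1 → (0, 0, -6, 11)  (L[3][1] := -2)
[col 2] pivot 2
  R3 -= -3*R2 → (0, 0, 0, -1)  (L[3][2] := -3)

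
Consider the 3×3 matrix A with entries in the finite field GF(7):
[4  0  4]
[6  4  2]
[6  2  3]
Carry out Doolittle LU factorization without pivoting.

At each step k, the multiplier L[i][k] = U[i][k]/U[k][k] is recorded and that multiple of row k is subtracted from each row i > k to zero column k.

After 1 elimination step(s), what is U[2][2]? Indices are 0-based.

U[2][2] = 4

k=0: U[0][0]=4
  eliminate (1,0): mult=5, new row 1: (0, 4, 3); set L[1][0]=5
  eliminate (2,0): mult=5, new row 2: (0, 2, 4); set L[2][0]=5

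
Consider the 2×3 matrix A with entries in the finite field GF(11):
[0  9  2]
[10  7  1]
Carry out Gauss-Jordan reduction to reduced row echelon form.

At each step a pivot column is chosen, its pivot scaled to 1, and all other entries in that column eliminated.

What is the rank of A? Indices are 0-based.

step 1: exchange rows 0,1
step 1: normalize row 0 (÷10) = (1, 4, 10)
step 2: normalize row 1 (÷9) = (0, 1, 10)
  row 0: subtract 4×row1 = (1, 0, 3)

rank = 2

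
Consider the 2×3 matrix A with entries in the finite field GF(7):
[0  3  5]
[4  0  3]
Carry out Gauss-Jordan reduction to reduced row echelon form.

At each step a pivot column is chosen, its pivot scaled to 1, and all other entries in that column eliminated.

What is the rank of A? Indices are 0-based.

[1] R0 <-> R1
[1] R0 /= 4  ⇒  (1, 0, 6)
[2] R1 /= 3  ⇒  (0, 1, 4)

rank = 2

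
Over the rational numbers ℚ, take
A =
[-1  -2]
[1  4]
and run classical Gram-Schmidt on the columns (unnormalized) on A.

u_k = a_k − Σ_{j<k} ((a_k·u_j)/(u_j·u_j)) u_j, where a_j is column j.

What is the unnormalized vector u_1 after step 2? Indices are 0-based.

u_1 = (1, 1)

Step 1: u_0 = a_0 = (-1, 1).
Step 2: u_1 = a_1 − (3)·u_0 = (1, 1).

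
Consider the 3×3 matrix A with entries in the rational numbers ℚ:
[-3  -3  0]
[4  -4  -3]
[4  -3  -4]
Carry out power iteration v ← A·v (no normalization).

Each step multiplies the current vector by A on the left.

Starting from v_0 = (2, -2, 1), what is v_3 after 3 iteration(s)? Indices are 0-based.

v_3 = (363, 409, 406)

v_0 = (2, -2, 1).
v_1 = A·v_0 = (0, 13, 10).
v_2 = A·v_1 = (-39, -82, -79).
v_3 = A·v_2 = (363, 409, 406).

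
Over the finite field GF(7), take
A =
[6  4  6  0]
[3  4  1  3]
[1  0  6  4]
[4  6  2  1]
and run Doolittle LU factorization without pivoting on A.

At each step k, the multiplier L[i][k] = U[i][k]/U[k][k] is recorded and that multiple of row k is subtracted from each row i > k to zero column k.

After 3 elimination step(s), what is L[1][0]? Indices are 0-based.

[col 0] pivot 6
  R1 -= 4*R0 → (0, 2, 5, 3)  (L[1][0] := 4)
  R2 -= 6*R0 → (0, 4, 5, 4)  (L[2][0] := 6)
  R3 -= 3*R0 → (0, 1, 5, 1)  (L[3][0] := 3)
[col 1] pivot 2
  R2 -= 2*R1 → (0, 0, 2, 5)  (L[2][1] := 2)
  R3 -= 4*R1 → (0, 0, 6, 3)  (L[3][1] := 4)
[col 2] pivot 2
  R3 -= 3*R2 → (0, 0, 0, 2)  (L[3][2] := 3)

L[1][0] = 4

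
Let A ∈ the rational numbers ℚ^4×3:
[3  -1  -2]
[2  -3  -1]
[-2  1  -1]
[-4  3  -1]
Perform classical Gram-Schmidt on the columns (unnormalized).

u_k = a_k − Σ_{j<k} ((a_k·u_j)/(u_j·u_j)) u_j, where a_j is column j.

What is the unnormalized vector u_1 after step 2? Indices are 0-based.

Step 1: u_0 = a_0 = (3, 2, -2, -4).
Step 2: u_1 = a_1 − (-23/33)·u_0 = (12/11, -53/33, -13/33, 7/33).

u_1 = (12/11, -53/33, -13/33, 7/33)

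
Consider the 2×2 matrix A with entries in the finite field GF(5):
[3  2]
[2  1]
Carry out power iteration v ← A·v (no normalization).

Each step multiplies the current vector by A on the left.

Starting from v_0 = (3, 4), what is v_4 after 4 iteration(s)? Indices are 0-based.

v_0 = (3, 4).
v_1 = A·v_0 = (2, 0).
v_2 = A·v_1 = (1, 4).
v_3 = A·v_2 = (1, 1).
v_4 = A·v_3 = (0, 3).

v_4 = (0, 3)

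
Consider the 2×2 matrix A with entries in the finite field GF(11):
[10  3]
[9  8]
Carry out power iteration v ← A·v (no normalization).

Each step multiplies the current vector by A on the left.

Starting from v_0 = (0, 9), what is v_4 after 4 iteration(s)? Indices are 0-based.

v_0 = (0, 9).
v_1 = A·v_0 = (5, 6).
v_2 = A·v_1 = (2, 5).
v_3 = A·v_2 = (2, 3).
v_4 = A·v_3 = (7, 9).

v_4 = (7, 9)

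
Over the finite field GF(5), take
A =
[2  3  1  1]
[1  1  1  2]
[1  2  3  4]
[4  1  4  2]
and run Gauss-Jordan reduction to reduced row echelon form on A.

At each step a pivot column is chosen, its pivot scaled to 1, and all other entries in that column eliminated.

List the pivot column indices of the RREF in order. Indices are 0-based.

[1] R0 /= 2  ⇒  (1, 4, 3, 3)
     R1 -= 1·R0  ⇒  (0, 2, 3, 4)
     R2 -= 1·R0  ⇒  (0, 3, 0, 1)
     R3 -= 4·R0  ⇒  (0, 0, 2, 0)
[2] R1 /= 2  ⇒  (0, 1, 4, 2)
     R0 -= 4·R1  ⇒  (1, 0, 2, 0)
     R2 -= 3·R1  ⇒  (0, 0, 3, 0)
[3] R2 /= 3  ⇒  (0, 0, 1, 0)
     R0 -= 2·R2  ⇒  (1, 0, 0, 0)
     R1 -= 4·R2  ⇒  (0, 1, 0, 2)
     R3 -= 2·R2  ⇒  (0, 0, 0, 0)
column 3 empty below row 3

pivot columns: 0, 1, 2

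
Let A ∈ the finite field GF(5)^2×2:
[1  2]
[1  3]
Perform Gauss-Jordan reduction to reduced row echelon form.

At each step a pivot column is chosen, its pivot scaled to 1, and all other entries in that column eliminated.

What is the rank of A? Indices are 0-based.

rank = 2

[1] R0 /= 1  ⇒  (1, 2)
     R1 -= 1·R0  ⇒  (0, 1)
[2] R1 /= 1  ⇒  (0, 1)
     R0 -= 2·R1  ⇒  (1, 0)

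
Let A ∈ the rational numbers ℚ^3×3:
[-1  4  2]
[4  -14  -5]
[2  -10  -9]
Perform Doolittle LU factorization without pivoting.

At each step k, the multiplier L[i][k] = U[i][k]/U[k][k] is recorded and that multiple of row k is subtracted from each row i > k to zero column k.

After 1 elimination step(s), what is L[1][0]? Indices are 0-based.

L[1][0] = -4

k=0: U[0][0]=-1
  eliminate (1,0): mult=-4, new row 1: (0, 2, 3); set L[1][0]=-4
  eliminate (2,0): mult=-2, new row 2: (0, -2, -5); set L[2][0]=-2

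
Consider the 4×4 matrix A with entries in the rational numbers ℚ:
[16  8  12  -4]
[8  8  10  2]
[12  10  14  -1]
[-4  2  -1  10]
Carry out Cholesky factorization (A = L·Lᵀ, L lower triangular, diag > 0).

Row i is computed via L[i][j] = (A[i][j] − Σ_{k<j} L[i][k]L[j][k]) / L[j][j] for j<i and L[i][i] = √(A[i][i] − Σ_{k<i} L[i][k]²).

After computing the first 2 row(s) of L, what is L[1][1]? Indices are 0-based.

L[1][1] = 2

Step 1: L[0][0] = √(16) = 4.
  L[1][0] = (8) / L[0][0] = 2.
Step 2: L[1][1] = √(4) = 2.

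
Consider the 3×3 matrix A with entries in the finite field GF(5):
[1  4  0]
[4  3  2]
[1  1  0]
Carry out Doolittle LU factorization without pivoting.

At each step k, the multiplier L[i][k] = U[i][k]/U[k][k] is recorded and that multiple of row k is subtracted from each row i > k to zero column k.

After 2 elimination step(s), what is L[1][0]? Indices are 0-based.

[col 0] pivot 1
  R1 -= 4*R0 → (0, 2, 2)  (L[1][0] := 4)
  R2 -= 1*R0 → (0, 2, 0)  (L[2][0] := 1)
[col 1] pivot 2
  R2 -= 1*R1 → (0, 0, 3)  (L[2][1] := 1)

L[1][0] = 4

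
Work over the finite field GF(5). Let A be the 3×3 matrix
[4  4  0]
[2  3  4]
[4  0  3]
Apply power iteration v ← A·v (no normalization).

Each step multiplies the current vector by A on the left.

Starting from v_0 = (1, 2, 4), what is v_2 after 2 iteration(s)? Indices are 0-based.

v_0 = (1, 2, 4).
v_1 = A·v_0 = (2, 4, 1).
v_2 = A·v_1 = (4, 0, 1).

v_2 = (4, 0, 1)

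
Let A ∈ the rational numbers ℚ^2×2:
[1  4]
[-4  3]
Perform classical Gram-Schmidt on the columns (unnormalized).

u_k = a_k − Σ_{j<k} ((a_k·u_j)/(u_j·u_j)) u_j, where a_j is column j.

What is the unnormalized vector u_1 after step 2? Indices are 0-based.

Step 1: u_0 = a_0 = (1, -4).
Step 2: u_1 = a_1 − (-8/17)·u_0 = (76/17, 19/17).

u_1 = (76/17, 19/17)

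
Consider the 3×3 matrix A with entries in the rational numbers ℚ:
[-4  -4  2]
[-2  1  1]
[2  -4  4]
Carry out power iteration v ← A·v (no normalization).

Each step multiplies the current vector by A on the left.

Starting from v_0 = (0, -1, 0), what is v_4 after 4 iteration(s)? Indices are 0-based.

v_4 = (-244, -29, 556)

v_0 = (0, -1, 0).
v_1 = A·v_0 = (4, -1, 4).
v_2 = A·v_1 = (-4, -5, 28).
v_3 = A·v_2 = (92, 31, 124).
v_4 = A·v_3 = (-244, -29, 556).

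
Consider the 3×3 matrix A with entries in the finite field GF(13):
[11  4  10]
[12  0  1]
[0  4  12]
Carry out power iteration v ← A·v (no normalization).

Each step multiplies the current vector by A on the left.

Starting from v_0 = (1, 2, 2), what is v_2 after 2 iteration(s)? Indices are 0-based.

v_2 = (12, 6, 11)

v_0 = (1, 2, 2).
v_1 = A·v_0 = (0, 1, 6).
v_2 = A·v_1 = (12, 6, 11).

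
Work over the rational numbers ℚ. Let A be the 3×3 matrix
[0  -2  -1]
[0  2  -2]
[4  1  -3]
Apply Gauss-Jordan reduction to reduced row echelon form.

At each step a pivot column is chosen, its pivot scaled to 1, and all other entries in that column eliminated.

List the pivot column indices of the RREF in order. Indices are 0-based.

pivot columns: 0, 1, 2

[1] R0 <-> R2
[1] R0 /= 4  ⇒  (1, 1/4, -3/4)
[2] R1 /= 2  ⇒  (0, 1, -1)
     R0 -= 1/4·R1  ⇒  (1, 0, -1/2)
     R2 -= -2·R1  ⇒  (0, 0, -3)
[3] R2 /= -3  ⇒  (0, 0, 1)
     R0 -= -1/2·R2  ⇒  (1, 0, 0)
     R1 -= -1·R2  ⇒  (0, 1, 0)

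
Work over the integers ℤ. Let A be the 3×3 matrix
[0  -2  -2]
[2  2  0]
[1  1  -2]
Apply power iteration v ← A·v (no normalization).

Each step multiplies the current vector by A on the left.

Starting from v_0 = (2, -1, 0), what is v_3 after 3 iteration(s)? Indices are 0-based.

v_3 = (-20, 4, -2)

v_0 = (2, -1, 0).
v_1 = A·v_0 = (2, 2, 1).
v_2 = A·v_1 = (-6, 8, 2).
v_3 = A·v_2 = (-20, 4, -2).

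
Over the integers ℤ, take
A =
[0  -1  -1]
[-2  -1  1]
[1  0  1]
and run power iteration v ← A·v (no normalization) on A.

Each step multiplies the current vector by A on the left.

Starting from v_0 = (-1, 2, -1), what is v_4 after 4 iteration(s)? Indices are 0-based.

v_0 = (-1, 2, -1).
v_1 = A·v_0 = (-1, -1, -2).
v_2 = A·v_1 = (3, 1, -3).
v_3 = A·v_2 = (2, -10, 0).
v_4 = A·v_3 = (10, 6, 2).

v_4 = (10, 6, 2)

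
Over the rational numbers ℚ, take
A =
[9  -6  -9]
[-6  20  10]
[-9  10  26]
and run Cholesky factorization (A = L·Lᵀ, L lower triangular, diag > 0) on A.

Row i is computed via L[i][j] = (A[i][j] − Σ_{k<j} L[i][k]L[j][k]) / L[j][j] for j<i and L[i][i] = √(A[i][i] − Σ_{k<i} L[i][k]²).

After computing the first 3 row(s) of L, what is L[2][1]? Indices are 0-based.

Step 1: L[0][0] = √(9) = 3.
  L[1][0] = (-6) / L[0][0] = -2.
Step 2: L[1][1] = √(16) = 4.
  L[2][0] = (-9) / L[0][0] = -3.
  L[2][1] = (4) / L[1][1] = 1.
Step 3: L[2][2] = √(16) = 4.

L[2][1] = 1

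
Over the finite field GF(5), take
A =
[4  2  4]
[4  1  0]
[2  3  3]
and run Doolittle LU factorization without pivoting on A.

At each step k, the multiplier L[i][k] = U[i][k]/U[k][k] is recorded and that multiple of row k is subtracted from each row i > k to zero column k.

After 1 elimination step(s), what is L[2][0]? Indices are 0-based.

[col 0] pivot 4
  R1 -= 1*R0 → (0, 4, 1)  (L[1][0] := 1)
  R2 -= 3*R0 → (0, 2, 1)  (L[2][0] := 3)

L[2][0] = 3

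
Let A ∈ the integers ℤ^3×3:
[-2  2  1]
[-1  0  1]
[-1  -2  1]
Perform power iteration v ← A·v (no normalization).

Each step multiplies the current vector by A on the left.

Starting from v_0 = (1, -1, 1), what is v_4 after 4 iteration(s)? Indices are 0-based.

v_0 = (1, -1, 1).
v_1 = A·v_0 = (-3, 0, 2).
v_2 = A·v_1 = (8, 5, 5).
v_3 = A·v_2 = (-1, -3, -13).
v_4 = A·v_3 = (-17, -12, -6).

v_4 = (-17, -12, -6)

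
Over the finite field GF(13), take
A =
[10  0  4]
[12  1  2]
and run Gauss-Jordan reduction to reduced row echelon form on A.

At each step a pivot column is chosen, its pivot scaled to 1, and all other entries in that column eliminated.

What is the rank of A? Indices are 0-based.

rank = 2

pivot(0,0)=10: scale R0 → (1, 0, 3)
  clear (1,0): R1 −= (12)R0 → (0, 1, 5)
pivot(1,1)=1: scale R1 → (0, 1, 5)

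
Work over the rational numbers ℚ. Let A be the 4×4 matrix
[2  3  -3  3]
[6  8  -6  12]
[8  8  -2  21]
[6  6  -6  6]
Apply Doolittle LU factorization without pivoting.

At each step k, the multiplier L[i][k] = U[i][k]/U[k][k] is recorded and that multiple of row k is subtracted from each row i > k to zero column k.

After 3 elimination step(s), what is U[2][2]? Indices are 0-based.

U[2][2] = -2

Step 1: pivot at (0,0) is 2.
  row1 ← row1 − (3)·row0  ⇒  L[1][0]=3, U row1=(0, -1, 3, 3)
  row2 ← row2 − (4)·row0  ⇒  L[2][0]=4, U row2=(0, -4, 10, 9)
  row3 ← row3 − (3)·row0  ⇒  L[3][0]=3, U row3=(0, -3, 3, -3)
Step 2: pivot at (1,1) is -1.
  row2 ← row2 − (4)·row1  ⇒  L[2][1]=4, U row2=(0, 0, -2, -3)
  row3 ← row3 − (3)·row1  ⇒  L[3][1]=3, U row3=(0, 0, -6, -12)
Step 3: pivot at (2,2) is -2.
  row3 ← row3 − (3)·row2  ⇒  L[3][2]=3, U row3=(0, 0, 0, -3)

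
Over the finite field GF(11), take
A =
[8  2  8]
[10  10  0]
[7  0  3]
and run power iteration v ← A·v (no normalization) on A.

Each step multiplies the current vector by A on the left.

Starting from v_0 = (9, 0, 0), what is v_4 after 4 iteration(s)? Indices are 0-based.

v_0 = (9, 0, 0).
v_1 = A·v_0 = (6, 2, 8).
v_2 = A·v_1 = (6, 3, 0).
v_3 = A·v_2 = (10, 2, 9).
v_4 = A·v_3 = (2, 10, 9).

v_4 = (2, 10, 9)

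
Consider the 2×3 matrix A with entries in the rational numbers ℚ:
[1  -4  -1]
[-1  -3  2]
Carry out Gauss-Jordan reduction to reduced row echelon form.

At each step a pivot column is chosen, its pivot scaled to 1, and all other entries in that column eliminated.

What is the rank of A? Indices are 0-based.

rank = 2

step 1: normalize row 0 (÷1) = (1, -4, -1)
  row 1: subtract -1×row0 = (0, -7, 1)
step 2: normalize row 1 (÷-7) = (0, 1, -1/7)
  row 0: subtract -4×row1 = (1, 0, -11/7)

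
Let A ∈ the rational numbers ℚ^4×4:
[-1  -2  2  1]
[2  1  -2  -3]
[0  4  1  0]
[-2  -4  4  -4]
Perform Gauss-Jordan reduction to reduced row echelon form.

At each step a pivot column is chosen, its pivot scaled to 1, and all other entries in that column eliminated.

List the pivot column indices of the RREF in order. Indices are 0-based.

step 1: normalize row 0 (÷-1) = (1, 2, -2, -1)
  row 1: subtract 2×row0 = (0, -3, 2, -1)
  row 3: subtract -2×row0 = (0, 0, 0, -6)
step 2: normalize row 1 (÷-3) = (0, 1, -2/3, 1/3)
  row 0: subtract 2×row1 = (1, 0, -2/3, -5/3)
  row 2: subtract 4×row1 = (0, 0, 11/3, -4/3)
step 3: normalize row 2 (÷11/3) = (0, 0, 1, -4/11)
  row 0: subtract -2/3×row2 = (1, 0, 0, -21/11)
  row 1: subtract -2/3×row2 = (0, 1, 0, 1/11)
step 4: normalize row 3 (÷-6) = (0, 0, 0, 1)
  row 0: subtract -21/11×row3 = (1, 0, 0, 0)
  row 1: subtract 1/11×row3 = (0, 1, 0, 0)
  row 2: subtract -4/11×row3 = (0, 0, 1, 0)

pivot columns: 0, 1, 2, 3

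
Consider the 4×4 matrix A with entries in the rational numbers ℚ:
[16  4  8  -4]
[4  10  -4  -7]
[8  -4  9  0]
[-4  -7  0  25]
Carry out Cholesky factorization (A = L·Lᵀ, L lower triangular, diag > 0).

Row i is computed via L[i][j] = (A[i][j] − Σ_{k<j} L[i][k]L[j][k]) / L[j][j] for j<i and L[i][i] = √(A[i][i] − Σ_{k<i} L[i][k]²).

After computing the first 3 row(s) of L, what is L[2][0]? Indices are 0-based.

L[2][0] = 2

Step 1: L[0][0] = √(16) = 4.
  L[1][0] = (4) / L[0][0] = 1.
Step 2: L[1][1] = √(9) = 3.
  L[2][0] = (8) / L[0][0] = 2.
  L[2][1] = (-6) / L[1][1] = -2.
Step 3: L[2][2] = √(1) = 1.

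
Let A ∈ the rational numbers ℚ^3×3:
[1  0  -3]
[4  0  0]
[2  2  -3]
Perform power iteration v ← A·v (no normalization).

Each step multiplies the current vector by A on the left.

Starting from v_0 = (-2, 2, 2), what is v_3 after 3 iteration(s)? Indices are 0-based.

v_3 = (52, 40, -2)

v_0 = (-2, 2, 2).
v_1 = A·v_0 = (-8, -8, -6).
v_2 = A·v_1 = (10, -32, -14).
v_3 = A·v_2 = (52, 40, -2).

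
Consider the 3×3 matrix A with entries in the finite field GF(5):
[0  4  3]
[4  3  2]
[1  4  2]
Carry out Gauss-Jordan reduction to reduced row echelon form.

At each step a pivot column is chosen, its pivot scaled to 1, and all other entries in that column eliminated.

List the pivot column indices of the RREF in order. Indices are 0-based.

pivot(0,0): swap R0↔R1
pivot(0,0)=4: scale R0 → (1, 2, 3)
  clear (2,0): R2 −= (1)R0 → (0, 2, 4)
pivot(1,1)=4: scale R1 → (0, 1, 2)
  clear (0,1): R0 −= (2)R1 → (1, 0, 4)
  clear (2,1): R2 −= (2)R1 → (0, 0, 0)
col 2: no nonzero at/below row 2; advance.

pivot columns: 0, 1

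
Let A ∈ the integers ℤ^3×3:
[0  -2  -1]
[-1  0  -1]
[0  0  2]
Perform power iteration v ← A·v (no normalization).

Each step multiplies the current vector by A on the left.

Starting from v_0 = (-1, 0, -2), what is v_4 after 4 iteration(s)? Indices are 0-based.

v_4 = (-4, 12, -32)

v_0 = (-1, 0, -2).
v_1 = A·v_0 = (2, 3, -4).
v_2 = A·v_1 = (-2, 2, -8).
v_3 = A·v_2 = (4, 10, -16).
v_4 = A·v_3 = (-4, 12, -32).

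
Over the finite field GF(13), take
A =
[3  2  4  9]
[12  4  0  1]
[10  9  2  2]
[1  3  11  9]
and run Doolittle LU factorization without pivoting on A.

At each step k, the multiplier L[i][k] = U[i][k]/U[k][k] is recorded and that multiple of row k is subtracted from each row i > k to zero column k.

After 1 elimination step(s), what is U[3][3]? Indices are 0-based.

U[3][3] = 6

[col 0] pivot 3
  R1 -= 4*R0 → (0, 9, 10, 4)  (L[1][0] := 4)
  R2 -= 12*R0 → (0, 11, 6, 11)  (L[2][0] := 12)
  R3 -= 9*R0 → (0, 11, 1, 6)  (L[3][0] := 9)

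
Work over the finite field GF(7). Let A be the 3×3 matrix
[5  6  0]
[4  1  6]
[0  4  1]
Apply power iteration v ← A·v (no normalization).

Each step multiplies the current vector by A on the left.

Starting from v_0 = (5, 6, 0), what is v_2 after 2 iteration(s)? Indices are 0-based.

v_0 = (5, 6, 0).
v_1 = A·v_0 = (5, 5, 3).
v_2 = A·v_1 = (6, 1, 2).

v_2 = (6, 1, 2)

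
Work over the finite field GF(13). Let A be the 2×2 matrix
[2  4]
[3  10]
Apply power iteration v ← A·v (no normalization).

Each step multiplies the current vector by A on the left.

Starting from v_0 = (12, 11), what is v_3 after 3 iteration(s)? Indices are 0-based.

v_3 = (10, 2)

v_0 = (12, 11).
v_1 = A·v_0 = (3, 3).
v_2 = A·v_1 = (5, 0).
v_3 = A·v_2 = (10, 2).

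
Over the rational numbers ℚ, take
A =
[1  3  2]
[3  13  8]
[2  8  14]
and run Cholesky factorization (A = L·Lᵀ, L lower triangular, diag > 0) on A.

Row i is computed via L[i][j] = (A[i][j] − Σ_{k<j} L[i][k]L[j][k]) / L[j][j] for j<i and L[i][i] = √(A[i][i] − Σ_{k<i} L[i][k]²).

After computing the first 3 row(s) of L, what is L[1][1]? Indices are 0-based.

Step 1: L[0][0] = √(1) = 1.
  L[1][0] = (3) / L[0][0] = 3.
Step 2: L[1][1] = √(4) = 2.
  L[2][0] = (2) / L[0][0] = 2.
  L[2][1] = (2) / L[1][1] = 1.
Step 3: L[2][2] = √(9) = 3.

L[1][1] = 2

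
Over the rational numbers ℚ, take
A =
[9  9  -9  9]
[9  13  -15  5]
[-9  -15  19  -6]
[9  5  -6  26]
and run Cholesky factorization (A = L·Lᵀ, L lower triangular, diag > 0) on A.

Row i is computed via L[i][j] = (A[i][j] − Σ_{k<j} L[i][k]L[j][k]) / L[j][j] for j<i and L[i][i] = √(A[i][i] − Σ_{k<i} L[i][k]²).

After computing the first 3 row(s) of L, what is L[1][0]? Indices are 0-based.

Step 1: L[0][0] = √(9) = 3.
  L[1][0] = (9) / L[0][0] = 3.
Step 2: L[1][1] = √(4) = 2.
  L[2][0] = (-9) / L[0][0] = -3.
  L[2][1] = (-6) / L[1][1] = -3.
Step 3: L[2][2] = √(1) = 1.

L[1][0] = 3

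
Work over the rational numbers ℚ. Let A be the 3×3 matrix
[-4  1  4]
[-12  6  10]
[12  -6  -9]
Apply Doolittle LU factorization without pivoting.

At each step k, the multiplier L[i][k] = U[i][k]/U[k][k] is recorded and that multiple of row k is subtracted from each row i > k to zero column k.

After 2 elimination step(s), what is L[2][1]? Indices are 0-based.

L[2][1] = -1

k=0: U[0][0]=-4
  eliminate (1,0): mult=3, new row 1: (0, 3, -2); set L[1][0]=3
  eliminate (2,0): mult=-3, new row 2: (0, -3, 3); set L[2][0]=-3
k=1: U[1][1]=3
  eliminate (2,1): mult=-1, new row 2: (0, 0, 1); set L[2][1]=-1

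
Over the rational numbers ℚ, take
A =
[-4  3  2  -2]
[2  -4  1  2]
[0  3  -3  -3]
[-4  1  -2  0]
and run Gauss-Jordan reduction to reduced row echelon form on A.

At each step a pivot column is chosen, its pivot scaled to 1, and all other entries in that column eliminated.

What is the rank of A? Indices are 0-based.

[1] R0 /= -4  ⇒  (1, -3/4, -1/2, 1/2)
     R1 -= 2·R0  ⇒  (0, -5/2, 2, 1)
     R3 -= -4·R0  ⇒  (0, -2, -4, 2)
[2] R1 /= -5/2  ⇒  (0, 1, -4/5, -2/5)
     R0 -= -3/4·R1  ⇒  (1, 0, -11/10, 1/5)
     R2 -= 3·R1  ⇒  (0, 0, -3/5, -9/5)
     R3 -= -2·R1  ⇒  (0, 0, -28/5, 6/5)
[3] R2 /= -3/5  ⇒  (0, 0, 1, 3)
     R0 -= -11/10·R2  ⇒  (1, 0, 0, 7/2)
     R1 -= -4/5·R2  ⇒  (0, 1, 0, 2)
     R3 -= -28/5·R2  ⇒  (0, 0, 0, 18)
[4] R3 /= 18  ⇒  (0, 0, 0, 1)
     R0 -= 7/2·R3  ⇒  (1, 0, 0, 0)
     R1 -= 2·R3  ⇒  (0, 1, 0, 0)
     R2 -= 3·R3  ⇒  (0, 0, 1, 0)

rank = 4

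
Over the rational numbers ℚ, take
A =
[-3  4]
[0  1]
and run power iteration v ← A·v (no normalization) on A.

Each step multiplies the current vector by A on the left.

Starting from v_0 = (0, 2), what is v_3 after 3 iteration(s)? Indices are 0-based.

v_0 = (0, 2).
v_1 = A·v_0 = (8, 2).
v_2 = A·v_1 = (-16, 2).
v_3 = A·v_2 = (56, 2).

v_3 = (56, 2)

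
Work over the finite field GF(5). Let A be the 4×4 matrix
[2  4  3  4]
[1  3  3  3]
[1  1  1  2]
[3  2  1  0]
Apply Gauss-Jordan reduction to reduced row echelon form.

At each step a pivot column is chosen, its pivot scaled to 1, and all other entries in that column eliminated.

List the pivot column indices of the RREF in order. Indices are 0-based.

pivot columns: 0, 1, 2, 3

step 1: normalize row 0 (÷2) = (1, 2, 4, 2)
  row 1: subtract 1×row0 = (0, 1, 4, 1)
  row 2: subtract 1×row0 = (0, 4, 2, 0)
  row 3: subtract 3×row0 = (0, 1, 4, 4)
step 2: normalize row 1 (÷1) = (0, 1, 4, 1)
  row 0: subtract 2×row1 = (1, 0, 1, 0)
  row 2: subtract 4×row1 = (0, 0, 1, 1)
  row 3: subtract 1×row1 = (0, 0, 0, 3)
step 3: normalize row 2 (÷1) = (0, 0, 1, 1)
  row 0: subtract 1×row2 = (1, 0, 0, 4)
  row 1: subtract 4×row2 = (0, 1, 0, 2)
step 4: normalize row 3 (÷3) = (0, 0, 0, 1)
  row 0: subtract 4×row3 = (1, 0, 0, 0)
  row 1: subtract 2×row3 = (0, 1, 0, 0)
  row 2: subtract 1×row3 = (0, 0, 1, 0)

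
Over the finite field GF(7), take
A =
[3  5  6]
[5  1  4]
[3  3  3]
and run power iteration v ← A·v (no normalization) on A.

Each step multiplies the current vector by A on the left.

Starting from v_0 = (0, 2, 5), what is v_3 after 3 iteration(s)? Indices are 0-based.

v_0 = (0, 2, 5).
v_1 = A·v_0 = (5, 1, 0).
v_2 = A·v_1 = (6, 5, 4).
v_3 = A·v_2 = (4, 2, 3).

v_3 = (4, 2, 3)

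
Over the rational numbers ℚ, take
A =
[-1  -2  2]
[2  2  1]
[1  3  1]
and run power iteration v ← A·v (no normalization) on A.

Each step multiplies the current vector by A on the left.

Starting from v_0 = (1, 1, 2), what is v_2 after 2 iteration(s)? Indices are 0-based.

v_0 = (1, 1, 2).
v_1 = A·v_0 = (1, 6, 6).
v_2 = A·v_1 = (-1, 20, 25).

v_2 = (-1, 20, 25)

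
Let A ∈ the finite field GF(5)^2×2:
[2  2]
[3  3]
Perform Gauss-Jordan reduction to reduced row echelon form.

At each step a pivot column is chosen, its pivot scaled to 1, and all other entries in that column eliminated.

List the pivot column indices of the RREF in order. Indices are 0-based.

pivot columns: 0

step 1: normalize row 0 (÷2) = (1, 1)
  row 1: subtract 3×row0 = (0, 0)
skip col 1 (zero from row 1)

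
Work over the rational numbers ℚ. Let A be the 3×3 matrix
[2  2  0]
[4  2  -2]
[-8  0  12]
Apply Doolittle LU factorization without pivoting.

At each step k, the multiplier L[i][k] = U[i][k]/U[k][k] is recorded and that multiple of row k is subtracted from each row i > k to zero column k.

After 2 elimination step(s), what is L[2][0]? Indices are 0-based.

k=0: U[0][0]=2
  eliminate (1,0): mult=2, new row 1: (0, -2, -2); set L[1][0]=2
  eliminate (2,0): mult=-4, new row 2: (0, 8, 12); set L[2][0]=-4
k=1: U[1][1]=-2
  eliminate (2,1): mult=-4, new row 2: (0, 0, 4); set L[2][1]=-4

L[2][0] = -4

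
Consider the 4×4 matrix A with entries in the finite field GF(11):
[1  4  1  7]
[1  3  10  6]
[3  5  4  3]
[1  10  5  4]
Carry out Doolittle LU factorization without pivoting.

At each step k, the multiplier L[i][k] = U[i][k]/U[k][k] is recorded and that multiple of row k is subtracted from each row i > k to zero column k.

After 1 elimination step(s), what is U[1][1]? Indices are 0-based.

Step 1: pivot at (0,0) is 1.
  row1 ← row1 − (1)·row0  ⇒  L[1][0]=1, U row1=(0, 10, 9, 10)
  row2 ← row2 − (3)·row0  ⇒  L[2][0]=3, U row2=(0, 4, 1, 4)
  row3 ← row3 − (1)·row0  ⇒  L[3][0]=1, U row3=(0, 6, 4, 8)

U[1][1] = 10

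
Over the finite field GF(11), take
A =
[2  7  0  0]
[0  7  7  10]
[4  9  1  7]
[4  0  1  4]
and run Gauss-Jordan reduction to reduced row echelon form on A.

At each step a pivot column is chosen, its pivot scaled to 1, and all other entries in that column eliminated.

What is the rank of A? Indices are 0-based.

pivot(0,0)=2: scale R0 → (1, 9, 0, 0)
  clear (2,0): R2 −= (4)R0 → (0, 6, 1, 7)
  clear (3,0): R3 −= (4)R0 → (0, 8, 1, 4)
pivot(1,1)=7: scale R1 → (0, 1, 1, 3)
  clear (0,1): R0 −= (9)R1 → (1, 0, 2, 6)
  clear (2,1): R2 −= (6)R1 → (0, 0, 6, 0)
  clear (3,1): R3 −= (8)R1 → (0, 0, 4, 2)
pivot(2,2)=6: scale R2 → (0, 0, 1, 0)
  clear (0,2): R0 −= (2)R2 → (1, 0, 0, 6)
  clear (1,2): R1 −= (1)R2 → (0, 1, 0, 3)
  clear (3,2): R3 −= (4)R2 → (0, 0, 0, 2)
pivot(3,3)=2: scale R3 → (0, 0, 0, 1)
  clear (0,3): R0 −= (6)R3 → (1, 0, 0, 0)
  clear (1,3): R1 −= (3)R3 → (0, 1, 0, 0)

rank = 4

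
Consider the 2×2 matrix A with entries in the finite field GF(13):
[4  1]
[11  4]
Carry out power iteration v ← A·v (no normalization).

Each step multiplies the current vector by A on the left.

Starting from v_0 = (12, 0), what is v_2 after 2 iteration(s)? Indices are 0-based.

v_0 = (12, 0).
v_1 = A·v_0 = (9, 2).
v_2 = A·v_1 = (12, 3).

v_2 = (12, 3)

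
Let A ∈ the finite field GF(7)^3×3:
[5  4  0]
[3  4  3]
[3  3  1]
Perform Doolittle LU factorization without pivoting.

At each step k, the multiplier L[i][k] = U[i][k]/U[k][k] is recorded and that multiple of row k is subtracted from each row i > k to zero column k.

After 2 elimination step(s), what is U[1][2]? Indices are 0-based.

[col 0] pivot 5
  R1 -= 2*R0 → (0, 3, 3)  (L[1][0] := 2)
  R2 -= 2*R0 → (0, 2, 1)  (L[2][0] := 2)
[col 1] pivot 3
  R2 -= 3*R1 → (0, 0, 6)  (L[2][1] := 3)

U[1][2] = 3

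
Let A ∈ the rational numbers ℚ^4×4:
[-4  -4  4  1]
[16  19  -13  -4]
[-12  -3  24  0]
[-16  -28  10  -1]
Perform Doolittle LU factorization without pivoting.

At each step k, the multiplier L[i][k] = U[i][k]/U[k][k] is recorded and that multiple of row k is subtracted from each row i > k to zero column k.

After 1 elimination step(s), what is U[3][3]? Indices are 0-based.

U[3][3] = -5

Step 1: pivot at (0,0) is -4.
  row1 ← row1 − (-4)·row0  ⇒  L[1][0]=-4, U row1=(0, 3, 3, 0)
  row2 ← row2 − (3)·row0  ⇒  L[2][0]=3, U row2=(0, 9, 12, -3)
  row3 ← row3 − (4)·row0  ⇒  L[3][0]=4, U row3=(0, -12, -6, -5)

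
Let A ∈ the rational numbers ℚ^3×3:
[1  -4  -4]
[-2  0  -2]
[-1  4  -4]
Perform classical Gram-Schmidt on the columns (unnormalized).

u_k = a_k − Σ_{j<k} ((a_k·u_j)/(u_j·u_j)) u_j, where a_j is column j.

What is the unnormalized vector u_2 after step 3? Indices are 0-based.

Step 1: u_0 = a_0 = (1, -2, -1).
Step 2: u_1 = a_1 − (-4/3)·u_0 = (-8/3, -8/3, 8/3).
Step 3: u_2 = a_2 − (2/3)·u_0 − (1/4)·u_1 = (-4, 0, -4).

u_2 = (-4, 0, -4)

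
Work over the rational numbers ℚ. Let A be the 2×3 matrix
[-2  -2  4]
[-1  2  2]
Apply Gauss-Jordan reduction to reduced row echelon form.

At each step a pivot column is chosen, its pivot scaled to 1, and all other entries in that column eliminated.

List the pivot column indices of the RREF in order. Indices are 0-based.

pivot columns: 0, 1

step 1: normalize row 0 (÷-2) = (1, 1, -2)
  row 1: subtract -1×row0 = (0, 3, 0)
step 2: normalize row 1 (÷3) = (0, 1, 0)
  row 0: subtract 1×row1 = (1, 0, -2)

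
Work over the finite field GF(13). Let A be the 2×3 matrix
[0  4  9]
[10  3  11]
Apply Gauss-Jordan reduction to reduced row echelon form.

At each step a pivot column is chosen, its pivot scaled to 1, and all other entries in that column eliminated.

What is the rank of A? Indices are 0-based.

rank = 2

step 1: exchange rows 0,1
step 1: normalize row 0 (÷10) = (1, 12, 5)
step 2: normalize row 1 (÷4) = (0, 1, 12)
  row 0: subtract 12×row1 = (1, 0, 4)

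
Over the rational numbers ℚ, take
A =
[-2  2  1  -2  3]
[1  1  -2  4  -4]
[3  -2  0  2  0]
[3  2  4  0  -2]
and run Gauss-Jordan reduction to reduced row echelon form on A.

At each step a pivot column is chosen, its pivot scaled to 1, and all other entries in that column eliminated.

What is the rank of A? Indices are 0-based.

step 1: normalize row 0 (÷-2) = (1, -1, -1/2, 1, -3/2)
  row 1: subtract 1×row0 = (0, 2, -3/2, 3, -5/2)
  row 2: subtract 3×row0 = (0, 1, 3/2, -1, 9/2)
  row 3: subtract 3×row0 = (0, 5, 11/2, -3, 5/2)
step 2: normalize row 1 (÷2) = (0, 1, -3/4, 3/2, -5/4)
  row 0: subtract -1×row1 = (1, 0, -5/4, 5/2, -11/4)
  row 2: subtract 1×row1 = (0, 0, 9/4, -5/2, 23/4)
  row 3: subtract 5×row1 = (0, 0, 37/4, -21/2, 35/4)
step 3: normalize row 2 (÷9/4) = (0, 0, 1, -10/9, 23/9)
  row 0: subtract -5/4×row2 = (1, 0, 0, 10/9, 4/9)
  row 1: subtract -3/4×row2 = (0, 1, 0, 2/3, 2/3)
  row 3: subtract 37/4×row2 = (0, 0, 0, -2/9, -134/9)
step 4: normalize row 3 (÷-2/9) = (0, 0, 0, 1, 67)
  row 0: subtract 10/9×row3 = (1, 0, 0, 0, -74)
  row 1: subtract 2/3×row3 = (0, 1, 0, 0, -44)
  row 2: subtract -10/9×row3 = (0, 0, 1, 0, 77)

rank = 4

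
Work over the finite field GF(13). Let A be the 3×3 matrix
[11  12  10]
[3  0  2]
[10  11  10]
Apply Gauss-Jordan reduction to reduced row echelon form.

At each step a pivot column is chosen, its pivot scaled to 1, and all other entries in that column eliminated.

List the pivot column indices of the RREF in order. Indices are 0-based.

pivot columns: 0, 1, 2

[1] R0 /= 11  ⇒  (1, 7, 8)
     R1 -= 3·R0  ⇒  (0, 5, 4)
     R2 -= 10·R0  ⇒  (0, 6, 8)
[2] R1 /= 5  ⇒  (0, 1, 6)
     R0 -= 7·R1  ⇒  (1, 0, 5)
     R2 -= 6·R1  ⇒  (0, 0, 11)
[3] R2 /= 11  ⇒  (0, 0, 1)
     R0 -= 5·R2  ⇒  (1, 0, 0)
     R1 -= 6·R2  ⇒  (0, 1, 0)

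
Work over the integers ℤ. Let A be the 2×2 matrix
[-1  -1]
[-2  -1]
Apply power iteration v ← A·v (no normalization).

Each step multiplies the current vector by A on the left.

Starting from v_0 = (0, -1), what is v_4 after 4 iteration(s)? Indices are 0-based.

v_0 = (0, -1).
v_1 = A·v_0 = (1, 1).
v_2 = A·v_1 = (-2, -3).
v_3 = A·v_2 = (5, 7).
v_4 = A·v_3 = (-12, -17).

v_4 = (-12, -17)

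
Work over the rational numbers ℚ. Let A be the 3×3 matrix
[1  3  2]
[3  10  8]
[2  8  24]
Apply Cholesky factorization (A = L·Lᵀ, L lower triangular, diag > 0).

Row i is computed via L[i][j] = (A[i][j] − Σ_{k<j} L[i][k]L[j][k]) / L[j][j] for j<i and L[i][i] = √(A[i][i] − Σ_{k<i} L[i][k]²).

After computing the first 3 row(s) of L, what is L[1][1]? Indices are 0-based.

Step 1: L[0][0] = √(1) = 1.
  L[1][0] = (3) / L[0][0] = 3.
Step 2: L[1][1] = √(1) = 1.
  L[2][0] = (2) / L[0][0] = 2.
  L[2][1] = (2) / L[1][1] = 2.
Step 3: L[2][2] = √(16) = 4.

L[1][1] = 1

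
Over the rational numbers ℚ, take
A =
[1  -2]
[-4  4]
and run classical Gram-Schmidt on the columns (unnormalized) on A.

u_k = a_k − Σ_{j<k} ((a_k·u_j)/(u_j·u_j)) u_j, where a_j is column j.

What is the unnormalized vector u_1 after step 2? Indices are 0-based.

Step 1: u_0 = a_0 = (1, -4).
Step 2: u_1 = a_1 − (-18/17)·u_0 = (-16/17, -4/17).

u_1 = (-16/17, -4/17)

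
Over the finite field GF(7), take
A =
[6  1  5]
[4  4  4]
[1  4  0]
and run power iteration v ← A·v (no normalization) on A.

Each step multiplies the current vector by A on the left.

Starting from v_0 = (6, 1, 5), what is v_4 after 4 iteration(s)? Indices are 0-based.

v_4 = (2, 1, 6)

v_0 = (6, 1, 5).
v_1 = A·v_0 = (6, 6, 3).
v_2 = A·v_1 = (1, 4, 2).
v_3 = A·v_2 = (6, 0, 3).
v_4 = A·v_3 = (2, 1, 6).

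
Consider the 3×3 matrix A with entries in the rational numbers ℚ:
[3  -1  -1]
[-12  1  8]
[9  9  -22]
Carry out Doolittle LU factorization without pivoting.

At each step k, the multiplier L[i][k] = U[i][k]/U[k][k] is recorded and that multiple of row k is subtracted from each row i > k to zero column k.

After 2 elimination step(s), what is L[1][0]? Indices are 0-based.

k=0: U[0][0]=3
  eliminate (1,0): mult=-4, new row 1: (0, -3, 4); set L[1][0]=-4
  eliminate (2,0): mult=3, new row 2: (0, 12, -19); set L[2][0]=3
k=1: U[1][1]=-3
  eliminate (2,1): mult=-4, new row 2: (0, 0, -3); set L[2][1]=-4

L[1][0] = -4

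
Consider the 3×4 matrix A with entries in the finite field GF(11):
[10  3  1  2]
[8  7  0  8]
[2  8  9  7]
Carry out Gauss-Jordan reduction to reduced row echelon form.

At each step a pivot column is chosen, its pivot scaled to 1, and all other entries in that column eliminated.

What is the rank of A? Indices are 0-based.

rank = 3

step 1: normalize row 0 (÷10) = (1, 8, 10, 9)
  row 1: subtract 8×row0 = (0, 9, 8, 2)
  row 2: subtract 2×row0 = (0, 3, 0, 0)
step 2: normalize row 1 (÷9) = (0, 1, 7, 10)
  row 0: subtract 8×row1 = (1, 0, 9, 6)
  row 2: subtract 3×row1 = (0, 0, 1, 3)
step 3: normalize row 2 (÷1) = (0, 0, 1, 3)
  row 0: subtract 9×row2 = (1, 0, 0, 1)
  row 1: subtract 7×row2 = (0, 1, 0, 0)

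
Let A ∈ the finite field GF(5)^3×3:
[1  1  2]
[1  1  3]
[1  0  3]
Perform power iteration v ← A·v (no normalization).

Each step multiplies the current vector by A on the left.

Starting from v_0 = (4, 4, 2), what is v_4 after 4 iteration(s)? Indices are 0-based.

v_0 = (4, 4, 2).
v_1 = A·v_0 = (2, 4, 0).
v_2 = A·v_1 = (1, 1, 2).
v_3 = A·v_2 = (1, 3, 2).
v_4 = A·v_3 = (3, 0, 2).

v_4 = (3, 0, 2)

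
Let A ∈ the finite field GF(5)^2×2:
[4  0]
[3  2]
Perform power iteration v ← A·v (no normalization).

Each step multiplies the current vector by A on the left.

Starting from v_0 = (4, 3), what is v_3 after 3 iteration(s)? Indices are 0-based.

v_3 = (1, 0)

v_0 = (4, 3).
v_1 = A·v_0 = (1, 3).
v_2 = A·v_1 = (4, 4).
v_3 = A·v_2 = (1, 0).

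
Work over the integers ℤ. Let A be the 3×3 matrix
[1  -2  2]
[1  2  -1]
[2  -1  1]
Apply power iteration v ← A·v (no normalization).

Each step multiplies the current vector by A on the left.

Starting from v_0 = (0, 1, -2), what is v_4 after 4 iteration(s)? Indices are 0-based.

v_4 = (-214, 14, -209)

v_0 = (0, 1, -2).
v_1 = A·v_0 = (-6, 4, -3).
v_2 = A·v_1 = (-20, 5, -19).
v_3 = A·v_2 = (-68, 9, -64).
v_4 = A·v_3 = (-214, 14, -209).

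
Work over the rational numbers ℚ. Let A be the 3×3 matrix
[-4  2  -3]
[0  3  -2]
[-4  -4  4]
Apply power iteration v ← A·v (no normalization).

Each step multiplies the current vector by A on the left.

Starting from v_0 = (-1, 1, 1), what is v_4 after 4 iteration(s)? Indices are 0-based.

v_0 = (-1, 1, 1).
v_1 = A·v_0 = (3, 1, 4).
v_2 = A·v_1 = (-22, -5, 0).
v_3 = A·v_2 = (78, -15, 108).
v_4 = A·v_3 = (-666, -261, 180).

v_4 = (-666, -261, 180)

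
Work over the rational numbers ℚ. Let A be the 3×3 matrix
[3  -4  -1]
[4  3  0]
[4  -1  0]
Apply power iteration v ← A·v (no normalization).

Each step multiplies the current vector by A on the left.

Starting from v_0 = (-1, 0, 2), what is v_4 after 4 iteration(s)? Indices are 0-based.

v_0 = (-1, 0, 2).
v_1 = A·v_0 = (-5, -4, -4).
v_2 = A·v_1 = (5, -32, -16).
v_3 = A·v_2 = (159, -76, 52).
v_4 = A·v_3 = (729, 408, 712).

v_4 = (729, 408, 712)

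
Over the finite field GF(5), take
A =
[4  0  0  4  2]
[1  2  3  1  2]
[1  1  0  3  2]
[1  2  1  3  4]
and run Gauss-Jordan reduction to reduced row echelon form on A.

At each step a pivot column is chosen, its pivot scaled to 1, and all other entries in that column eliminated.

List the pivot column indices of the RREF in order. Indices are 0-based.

pivot columns: 0, 1, 2, 3

[1] R0 /= 4  ⇒  (1, 0, 0, 1, 3)
     R1 -= 1·R0  ⇒  (0, 2, 3, 0, 4)
     R2 -= 1·R0  ⇒  (0, 1, 0, 2, 4)
     R3 -= 1·R0  ⇒  (0, 2, 1, 2, 1)
[2] R1 /= 2  ⇒  (0, 1, 4, 0, 2)
     R2 -= 1·R1  ⇒  (0, 0, 1, 2, 2)
     R3 -= 2·R1  ⇒  (0, 0, 3, 2, 2)
[3] R2 /= 1  ⇒  (0, 0, 1, 2, 2)
     R1 -= 4·R2  ⇒  (0, 1, 0, 2, 4)
     R3 -= 3·R2  ⇒  (0, 0, 0, 1, 1)
[4] R3 /= 1  ⇒  (0, 0, 0, 1, 1)
     R0 -= 1·R3  ⇒  (1, 0, 0, 0, 2)
     R1 -= 2·R3  ⇒  (0, 1, 0, 0, 2)
     R2 -= 2·R3  ⇒  (0, 0, 1, 0, 0)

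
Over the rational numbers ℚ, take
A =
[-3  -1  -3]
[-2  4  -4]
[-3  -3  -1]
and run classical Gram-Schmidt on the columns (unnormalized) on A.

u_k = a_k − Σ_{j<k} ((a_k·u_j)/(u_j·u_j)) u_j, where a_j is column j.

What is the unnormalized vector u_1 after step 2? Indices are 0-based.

Step 1: u_0 = a_0 = (-3, -2, -3).
Step 2: u_1 = a_1 − (2/11)·u_0 = (-5/11, 48/11, -27/11).

u_1 = (-5/11, 48/11, -27/11)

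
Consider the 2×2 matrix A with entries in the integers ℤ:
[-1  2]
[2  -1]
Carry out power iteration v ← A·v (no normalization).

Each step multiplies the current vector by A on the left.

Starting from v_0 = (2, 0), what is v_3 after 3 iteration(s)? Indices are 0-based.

v_3 = (-26, 28)

v_0 = (2, 0).
v_1 = A·v_0 = (-2, 4).
v_2 = A·v_1 = (10, -8).
v_3 = A·v_2 = (-26, 28).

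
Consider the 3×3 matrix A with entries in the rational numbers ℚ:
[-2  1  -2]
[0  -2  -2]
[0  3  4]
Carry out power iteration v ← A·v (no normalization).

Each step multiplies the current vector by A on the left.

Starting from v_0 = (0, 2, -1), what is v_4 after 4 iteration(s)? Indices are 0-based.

v_0 = (0, 2, -1).
v_1 = A·v_0 = (4, -2, 2).
v_2 = A·v_1 = (-14, 0, 2).
v_3 = A·v_2 = (24, -4, 8).
v_4 = A·v_3 = (-68, -8, 20).

v_4 = (-68, -8, 20)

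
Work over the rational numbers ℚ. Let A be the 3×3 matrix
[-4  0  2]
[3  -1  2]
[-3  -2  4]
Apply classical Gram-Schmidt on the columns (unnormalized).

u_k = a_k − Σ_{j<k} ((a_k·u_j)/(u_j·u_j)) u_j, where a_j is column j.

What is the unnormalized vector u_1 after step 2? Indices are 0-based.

Step 1: u_0 = a_0 = (-4, 3, -3).
Step 2: u_1 = a_1 − (3/34)·u_0 = (6/17, -43/34, -59/34).

u_1 = (6/17, -43/34, -59/34)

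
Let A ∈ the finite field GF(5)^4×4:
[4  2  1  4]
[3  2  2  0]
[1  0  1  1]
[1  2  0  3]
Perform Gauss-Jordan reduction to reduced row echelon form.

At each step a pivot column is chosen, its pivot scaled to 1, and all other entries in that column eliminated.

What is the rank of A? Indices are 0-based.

pivot(0,0)=4: scale R0 → (1, 3, 4, 1)
  clear (1,0): R1 −= (3)R0 → (0, 3, 0, 2)
  clear (2,0): R2 −= (1)R0 → (0, 2, 2, 0)
  clear (3,0): R3 −= (1)R0 → (0, 4, 1, 2)
pivot(1,1)=3: scale R1 → (0, 1, 0, 4)
  clear (0,1): R0 −= (3)R1 → (1, 0, 4, 4)
  clear (2,1): R2 −= (2)R1 → (0, 0, 2, 2)
  clear (3,1): R3 −= (4)R1 → (0, 0, 1, 1)
pivot(2,2)=2: scale R2 → (0, 0, 1, 1)
  clear (0,2): R0 −= (4)R2 → (1, 0, 0, 0)
  clear (3,2): R3 −= (1)R2 → (0, 0, 0, 0)
col 3: no nonzero at/below row 3; advance.

rank = 3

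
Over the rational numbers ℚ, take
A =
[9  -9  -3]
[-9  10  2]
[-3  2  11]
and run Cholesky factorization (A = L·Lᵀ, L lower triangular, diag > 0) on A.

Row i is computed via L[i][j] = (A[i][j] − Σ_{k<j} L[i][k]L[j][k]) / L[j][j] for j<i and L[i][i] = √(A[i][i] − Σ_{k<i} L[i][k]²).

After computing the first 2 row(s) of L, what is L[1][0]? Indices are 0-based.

L[1][0] = -3

Step 1: L[0][0] = √(9) = 3.
  L[1][0] = (-9) / L[0][0] = -3.
Step 2: L[1][1] = √(1) = 1.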